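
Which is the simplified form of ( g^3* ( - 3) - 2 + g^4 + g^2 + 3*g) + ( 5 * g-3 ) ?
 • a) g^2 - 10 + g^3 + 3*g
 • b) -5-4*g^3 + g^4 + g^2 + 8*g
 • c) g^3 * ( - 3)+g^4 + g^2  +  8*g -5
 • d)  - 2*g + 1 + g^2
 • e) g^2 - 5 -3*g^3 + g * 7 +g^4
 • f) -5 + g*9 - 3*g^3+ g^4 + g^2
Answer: c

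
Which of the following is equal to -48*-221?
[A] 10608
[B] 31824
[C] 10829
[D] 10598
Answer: A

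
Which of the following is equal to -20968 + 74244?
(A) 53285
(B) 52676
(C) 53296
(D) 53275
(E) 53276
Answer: E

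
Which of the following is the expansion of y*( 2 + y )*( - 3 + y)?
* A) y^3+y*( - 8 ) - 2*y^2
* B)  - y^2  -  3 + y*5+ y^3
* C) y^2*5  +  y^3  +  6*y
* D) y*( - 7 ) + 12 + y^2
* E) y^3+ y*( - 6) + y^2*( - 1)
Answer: E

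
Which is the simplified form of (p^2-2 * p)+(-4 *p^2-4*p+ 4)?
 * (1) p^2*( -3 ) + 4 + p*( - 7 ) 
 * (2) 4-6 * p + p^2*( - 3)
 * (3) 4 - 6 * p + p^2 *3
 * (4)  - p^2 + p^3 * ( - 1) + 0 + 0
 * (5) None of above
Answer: 2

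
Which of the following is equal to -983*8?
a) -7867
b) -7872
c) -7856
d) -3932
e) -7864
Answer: e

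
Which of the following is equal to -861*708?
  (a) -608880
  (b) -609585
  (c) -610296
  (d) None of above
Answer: d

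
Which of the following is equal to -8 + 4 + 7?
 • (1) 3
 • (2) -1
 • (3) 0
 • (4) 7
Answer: 1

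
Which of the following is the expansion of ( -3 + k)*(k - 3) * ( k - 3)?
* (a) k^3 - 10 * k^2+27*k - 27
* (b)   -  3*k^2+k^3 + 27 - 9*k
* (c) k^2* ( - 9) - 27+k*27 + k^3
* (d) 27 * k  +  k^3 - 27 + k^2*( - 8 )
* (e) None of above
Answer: c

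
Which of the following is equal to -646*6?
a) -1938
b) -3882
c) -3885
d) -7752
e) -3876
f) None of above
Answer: e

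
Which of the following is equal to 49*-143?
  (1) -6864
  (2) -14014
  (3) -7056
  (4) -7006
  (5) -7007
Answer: 5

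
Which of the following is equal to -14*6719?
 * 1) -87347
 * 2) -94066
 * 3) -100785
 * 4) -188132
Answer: 2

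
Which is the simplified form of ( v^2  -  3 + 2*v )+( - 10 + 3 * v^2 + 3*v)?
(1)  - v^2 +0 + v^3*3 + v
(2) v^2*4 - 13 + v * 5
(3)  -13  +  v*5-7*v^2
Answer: 2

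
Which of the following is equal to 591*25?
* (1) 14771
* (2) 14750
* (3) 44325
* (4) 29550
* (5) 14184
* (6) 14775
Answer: 6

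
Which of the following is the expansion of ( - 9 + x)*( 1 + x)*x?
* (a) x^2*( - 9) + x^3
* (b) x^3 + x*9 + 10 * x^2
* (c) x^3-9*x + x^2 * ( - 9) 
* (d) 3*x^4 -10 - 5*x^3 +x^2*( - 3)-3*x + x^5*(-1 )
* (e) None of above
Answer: e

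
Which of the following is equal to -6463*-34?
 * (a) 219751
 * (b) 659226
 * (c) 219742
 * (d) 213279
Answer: c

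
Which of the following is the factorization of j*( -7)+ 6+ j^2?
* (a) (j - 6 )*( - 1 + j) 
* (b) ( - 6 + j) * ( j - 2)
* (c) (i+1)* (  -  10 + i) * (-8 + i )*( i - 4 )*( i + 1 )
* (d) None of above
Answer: a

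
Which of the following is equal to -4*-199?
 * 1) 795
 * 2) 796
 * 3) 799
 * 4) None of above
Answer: 2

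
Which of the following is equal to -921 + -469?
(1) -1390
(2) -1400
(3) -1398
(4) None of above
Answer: 1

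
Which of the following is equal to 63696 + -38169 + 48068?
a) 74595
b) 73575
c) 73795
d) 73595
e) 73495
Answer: d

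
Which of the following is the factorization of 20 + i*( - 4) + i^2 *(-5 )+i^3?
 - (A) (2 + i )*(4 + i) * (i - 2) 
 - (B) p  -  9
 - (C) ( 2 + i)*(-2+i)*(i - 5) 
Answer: C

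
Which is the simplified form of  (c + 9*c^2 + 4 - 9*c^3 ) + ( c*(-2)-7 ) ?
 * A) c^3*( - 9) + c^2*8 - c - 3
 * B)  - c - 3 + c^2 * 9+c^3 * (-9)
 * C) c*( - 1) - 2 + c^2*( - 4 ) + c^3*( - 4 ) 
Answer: B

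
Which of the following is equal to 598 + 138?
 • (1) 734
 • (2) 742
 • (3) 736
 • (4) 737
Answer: 3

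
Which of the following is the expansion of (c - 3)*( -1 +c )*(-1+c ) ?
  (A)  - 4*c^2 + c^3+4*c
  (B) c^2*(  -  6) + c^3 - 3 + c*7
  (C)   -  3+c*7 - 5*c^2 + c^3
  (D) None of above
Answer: C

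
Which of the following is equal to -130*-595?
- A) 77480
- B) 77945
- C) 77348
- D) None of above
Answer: D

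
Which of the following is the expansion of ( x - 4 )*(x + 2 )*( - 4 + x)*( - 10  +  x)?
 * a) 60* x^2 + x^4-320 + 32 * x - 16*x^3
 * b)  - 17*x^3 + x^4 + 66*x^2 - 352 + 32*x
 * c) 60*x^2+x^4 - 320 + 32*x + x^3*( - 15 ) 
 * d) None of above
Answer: a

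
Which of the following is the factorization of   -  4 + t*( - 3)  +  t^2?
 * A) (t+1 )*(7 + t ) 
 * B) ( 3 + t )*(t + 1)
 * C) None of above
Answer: C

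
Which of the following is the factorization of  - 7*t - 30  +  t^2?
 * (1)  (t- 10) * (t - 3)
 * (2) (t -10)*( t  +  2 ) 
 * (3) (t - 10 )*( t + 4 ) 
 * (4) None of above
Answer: 4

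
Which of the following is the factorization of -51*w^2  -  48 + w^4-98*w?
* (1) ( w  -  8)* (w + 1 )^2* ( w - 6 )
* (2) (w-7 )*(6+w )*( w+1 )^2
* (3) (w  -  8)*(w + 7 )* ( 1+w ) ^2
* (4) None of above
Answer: 4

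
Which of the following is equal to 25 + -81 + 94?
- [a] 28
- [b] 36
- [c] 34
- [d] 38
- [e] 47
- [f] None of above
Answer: d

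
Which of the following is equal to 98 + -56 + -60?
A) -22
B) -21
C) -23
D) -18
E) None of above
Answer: D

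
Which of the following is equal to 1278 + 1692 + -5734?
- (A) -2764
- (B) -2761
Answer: A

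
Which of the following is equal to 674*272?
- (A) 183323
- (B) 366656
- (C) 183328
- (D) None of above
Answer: C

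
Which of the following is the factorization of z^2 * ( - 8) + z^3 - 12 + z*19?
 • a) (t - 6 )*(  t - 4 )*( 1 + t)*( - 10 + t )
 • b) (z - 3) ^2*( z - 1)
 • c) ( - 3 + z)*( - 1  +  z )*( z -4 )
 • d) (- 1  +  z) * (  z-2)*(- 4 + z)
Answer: c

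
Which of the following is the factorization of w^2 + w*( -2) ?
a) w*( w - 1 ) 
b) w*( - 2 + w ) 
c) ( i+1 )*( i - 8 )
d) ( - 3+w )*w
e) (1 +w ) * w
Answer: b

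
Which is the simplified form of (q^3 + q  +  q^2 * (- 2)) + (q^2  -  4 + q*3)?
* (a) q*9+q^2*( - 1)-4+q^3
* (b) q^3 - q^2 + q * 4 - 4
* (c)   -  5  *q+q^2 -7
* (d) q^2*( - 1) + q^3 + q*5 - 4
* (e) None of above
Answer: b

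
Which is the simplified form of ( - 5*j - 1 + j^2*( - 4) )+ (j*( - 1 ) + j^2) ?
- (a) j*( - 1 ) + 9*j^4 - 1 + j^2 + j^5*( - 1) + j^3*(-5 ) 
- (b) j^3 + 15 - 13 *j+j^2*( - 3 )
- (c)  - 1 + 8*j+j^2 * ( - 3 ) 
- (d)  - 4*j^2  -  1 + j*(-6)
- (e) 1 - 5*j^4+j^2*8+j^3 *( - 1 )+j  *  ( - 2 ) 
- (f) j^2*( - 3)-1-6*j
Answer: f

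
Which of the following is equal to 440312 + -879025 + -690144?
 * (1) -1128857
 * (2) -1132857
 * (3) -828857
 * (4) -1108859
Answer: 1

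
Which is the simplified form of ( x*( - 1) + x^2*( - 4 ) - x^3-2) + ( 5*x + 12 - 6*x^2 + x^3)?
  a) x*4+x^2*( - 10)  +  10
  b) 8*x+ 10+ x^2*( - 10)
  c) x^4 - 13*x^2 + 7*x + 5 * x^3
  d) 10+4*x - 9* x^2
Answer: a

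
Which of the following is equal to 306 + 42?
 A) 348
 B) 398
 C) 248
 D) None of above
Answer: A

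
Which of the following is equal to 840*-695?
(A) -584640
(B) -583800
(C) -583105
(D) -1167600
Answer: B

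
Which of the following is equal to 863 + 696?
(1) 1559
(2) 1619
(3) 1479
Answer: 1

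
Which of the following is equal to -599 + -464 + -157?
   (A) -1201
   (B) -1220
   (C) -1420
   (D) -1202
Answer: B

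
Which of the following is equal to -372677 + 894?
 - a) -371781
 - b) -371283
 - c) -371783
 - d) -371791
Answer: c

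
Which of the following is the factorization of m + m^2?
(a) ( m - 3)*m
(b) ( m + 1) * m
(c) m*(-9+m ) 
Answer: b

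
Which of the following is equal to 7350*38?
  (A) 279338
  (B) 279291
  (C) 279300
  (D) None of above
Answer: C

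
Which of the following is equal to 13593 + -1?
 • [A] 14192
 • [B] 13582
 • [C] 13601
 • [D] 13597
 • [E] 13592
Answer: E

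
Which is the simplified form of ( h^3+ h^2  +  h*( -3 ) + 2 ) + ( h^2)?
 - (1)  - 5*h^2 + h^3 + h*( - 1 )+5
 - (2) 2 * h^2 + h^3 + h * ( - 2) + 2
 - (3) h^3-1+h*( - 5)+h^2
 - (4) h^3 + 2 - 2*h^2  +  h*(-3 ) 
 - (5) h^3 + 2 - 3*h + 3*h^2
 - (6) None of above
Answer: 6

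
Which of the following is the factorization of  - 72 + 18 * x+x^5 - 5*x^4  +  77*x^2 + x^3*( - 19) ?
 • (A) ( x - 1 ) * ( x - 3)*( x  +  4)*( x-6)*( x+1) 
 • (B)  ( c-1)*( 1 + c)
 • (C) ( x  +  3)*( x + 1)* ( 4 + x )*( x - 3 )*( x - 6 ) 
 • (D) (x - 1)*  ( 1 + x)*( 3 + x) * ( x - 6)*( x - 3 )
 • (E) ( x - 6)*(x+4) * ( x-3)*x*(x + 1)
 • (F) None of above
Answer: A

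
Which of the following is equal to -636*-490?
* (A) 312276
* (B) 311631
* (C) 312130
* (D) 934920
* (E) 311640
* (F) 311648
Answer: E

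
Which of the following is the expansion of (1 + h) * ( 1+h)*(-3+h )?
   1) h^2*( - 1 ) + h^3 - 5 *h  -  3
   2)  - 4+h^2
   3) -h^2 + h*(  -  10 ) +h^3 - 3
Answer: 1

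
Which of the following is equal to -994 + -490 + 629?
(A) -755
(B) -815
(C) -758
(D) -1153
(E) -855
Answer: E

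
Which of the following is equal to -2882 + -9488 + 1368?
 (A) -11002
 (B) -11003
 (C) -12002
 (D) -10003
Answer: A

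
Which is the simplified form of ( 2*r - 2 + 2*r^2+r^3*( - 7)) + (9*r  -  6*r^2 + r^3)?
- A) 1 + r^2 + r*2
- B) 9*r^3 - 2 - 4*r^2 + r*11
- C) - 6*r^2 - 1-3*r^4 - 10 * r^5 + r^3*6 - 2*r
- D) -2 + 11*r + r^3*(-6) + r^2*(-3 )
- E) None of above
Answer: E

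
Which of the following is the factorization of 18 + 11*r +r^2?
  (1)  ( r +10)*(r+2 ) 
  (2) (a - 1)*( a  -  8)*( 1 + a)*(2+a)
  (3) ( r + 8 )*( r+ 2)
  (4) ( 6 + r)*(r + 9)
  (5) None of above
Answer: 5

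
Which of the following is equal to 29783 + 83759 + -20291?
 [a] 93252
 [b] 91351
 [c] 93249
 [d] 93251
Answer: d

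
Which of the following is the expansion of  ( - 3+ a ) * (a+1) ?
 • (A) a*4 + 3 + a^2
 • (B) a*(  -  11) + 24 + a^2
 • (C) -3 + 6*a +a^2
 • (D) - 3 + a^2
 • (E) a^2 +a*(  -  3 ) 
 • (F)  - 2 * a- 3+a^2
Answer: F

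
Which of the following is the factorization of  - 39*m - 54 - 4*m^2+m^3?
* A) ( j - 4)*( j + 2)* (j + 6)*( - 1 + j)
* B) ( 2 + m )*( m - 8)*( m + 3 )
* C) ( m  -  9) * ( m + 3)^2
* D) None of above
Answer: D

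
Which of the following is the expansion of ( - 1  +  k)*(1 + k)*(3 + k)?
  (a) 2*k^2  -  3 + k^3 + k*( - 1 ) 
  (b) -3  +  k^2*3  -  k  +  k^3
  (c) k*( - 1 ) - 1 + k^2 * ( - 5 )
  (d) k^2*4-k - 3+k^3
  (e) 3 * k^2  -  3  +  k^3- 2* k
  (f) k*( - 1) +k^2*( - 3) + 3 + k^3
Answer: b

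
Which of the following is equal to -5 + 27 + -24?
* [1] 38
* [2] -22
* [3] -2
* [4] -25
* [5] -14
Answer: 3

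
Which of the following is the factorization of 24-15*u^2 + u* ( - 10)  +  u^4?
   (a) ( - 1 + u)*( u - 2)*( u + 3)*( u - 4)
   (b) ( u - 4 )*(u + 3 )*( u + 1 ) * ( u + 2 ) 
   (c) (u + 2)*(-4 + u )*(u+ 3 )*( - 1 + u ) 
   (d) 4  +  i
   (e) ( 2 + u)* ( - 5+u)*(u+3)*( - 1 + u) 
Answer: c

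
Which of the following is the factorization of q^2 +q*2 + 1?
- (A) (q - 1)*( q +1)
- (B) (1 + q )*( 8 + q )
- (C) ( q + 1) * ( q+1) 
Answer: C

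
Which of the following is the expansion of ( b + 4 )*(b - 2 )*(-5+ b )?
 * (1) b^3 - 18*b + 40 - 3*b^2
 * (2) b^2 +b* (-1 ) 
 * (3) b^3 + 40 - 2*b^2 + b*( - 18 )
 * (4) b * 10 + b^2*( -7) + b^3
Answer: 1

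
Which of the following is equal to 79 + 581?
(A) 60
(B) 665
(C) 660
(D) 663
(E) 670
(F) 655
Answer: C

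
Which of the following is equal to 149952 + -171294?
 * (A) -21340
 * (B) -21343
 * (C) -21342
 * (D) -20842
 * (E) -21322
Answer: C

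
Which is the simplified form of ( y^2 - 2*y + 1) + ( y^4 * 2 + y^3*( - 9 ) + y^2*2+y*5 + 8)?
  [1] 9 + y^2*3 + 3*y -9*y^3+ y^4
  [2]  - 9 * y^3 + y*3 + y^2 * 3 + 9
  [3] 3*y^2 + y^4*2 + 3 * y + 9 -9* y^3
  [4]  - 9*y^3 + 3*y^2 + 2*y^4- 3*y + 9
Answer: 3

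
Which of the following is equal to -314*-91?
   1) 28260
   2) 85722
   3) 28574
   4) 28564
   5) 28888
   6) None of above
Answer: 3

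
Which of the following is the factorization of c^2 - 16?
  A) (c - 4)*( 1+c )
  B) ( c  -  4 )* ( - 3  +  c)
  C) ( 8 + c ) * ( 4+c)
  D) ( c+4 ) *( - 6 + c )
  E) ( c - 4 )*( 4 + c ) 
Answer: E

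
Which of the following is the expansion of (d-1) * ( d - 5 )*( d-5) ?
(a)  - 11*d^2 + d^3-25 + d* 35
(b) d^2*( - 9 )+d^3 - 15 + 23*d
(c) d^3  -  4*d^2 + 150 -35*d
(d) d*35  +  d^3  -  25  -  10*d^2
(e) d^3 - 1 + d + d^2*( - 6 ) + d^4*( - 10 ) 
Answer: a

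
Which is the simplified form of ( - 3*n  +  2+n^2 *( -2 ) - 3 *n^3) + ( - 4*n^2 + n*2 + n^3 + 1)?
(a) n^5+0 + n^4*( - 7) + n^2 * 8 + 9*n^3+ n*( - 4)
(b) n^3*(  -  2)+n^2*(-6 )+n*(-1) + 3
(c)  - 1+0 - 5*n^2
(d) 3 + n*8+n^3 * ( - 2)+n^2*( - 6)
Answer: b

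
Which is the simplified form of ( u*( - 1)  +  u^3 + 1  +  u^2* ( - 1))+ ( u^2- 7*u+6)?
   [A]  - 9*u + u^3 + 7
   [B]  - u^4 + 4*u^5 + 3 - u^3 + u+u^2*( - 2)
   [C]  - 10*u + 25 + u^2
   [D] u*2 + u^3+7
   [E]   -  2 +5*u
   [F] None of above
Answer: F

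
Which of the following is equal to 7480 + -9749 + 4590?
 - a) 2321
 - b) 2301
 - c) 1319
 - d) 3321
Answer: a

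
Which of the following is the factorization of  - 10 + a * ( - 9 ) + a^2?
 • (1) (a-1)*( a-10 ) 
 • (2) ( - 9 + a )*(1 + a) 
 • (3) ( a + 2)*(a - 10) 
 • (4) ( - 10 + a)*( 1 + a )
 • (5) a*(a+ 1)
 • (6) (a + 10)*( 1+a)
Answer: 4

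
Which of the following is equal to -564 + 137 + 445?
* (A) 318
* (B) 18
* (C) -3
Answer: B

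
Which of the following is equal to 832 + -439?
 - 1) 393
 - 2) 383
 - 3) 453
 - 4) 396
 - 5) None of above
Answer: 1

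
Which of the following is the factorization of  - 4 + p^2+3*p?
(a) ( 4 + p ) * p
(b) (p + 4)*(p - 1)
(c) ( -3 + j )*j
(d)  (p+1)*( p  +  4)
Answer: b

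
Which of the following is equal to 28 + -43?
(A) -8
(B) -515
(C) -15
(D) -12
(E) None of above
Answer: C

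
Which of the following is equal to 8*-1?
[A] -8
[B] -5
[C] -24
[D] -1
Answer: A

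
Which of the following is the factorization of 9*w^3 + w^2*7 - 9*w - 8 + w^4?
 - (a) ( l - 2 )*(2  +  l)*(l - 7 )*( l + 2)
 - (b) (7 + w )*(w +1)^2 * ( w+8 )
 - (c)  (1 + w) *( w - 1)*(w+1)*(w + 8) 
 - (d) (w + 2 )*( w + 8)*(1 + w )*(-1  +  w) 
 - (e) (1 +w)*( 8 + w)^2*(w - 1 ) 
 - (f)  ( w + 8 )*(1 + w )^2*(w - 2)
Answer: c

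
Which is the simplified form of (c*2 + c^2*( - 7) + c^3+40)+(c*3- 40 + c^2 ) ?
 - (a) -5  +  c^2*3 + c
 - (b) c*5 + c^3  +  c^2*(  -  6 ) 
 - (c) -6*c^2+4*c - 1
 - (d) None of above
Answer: b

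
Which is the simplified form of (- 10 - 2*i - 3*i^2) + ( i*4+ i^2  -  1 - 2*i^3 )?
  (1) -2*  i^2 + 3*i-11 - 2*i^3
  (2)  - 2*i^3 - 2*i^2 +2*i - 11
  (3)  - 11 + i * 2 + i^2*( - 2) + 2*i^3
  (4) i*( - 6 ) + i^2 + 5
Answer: 2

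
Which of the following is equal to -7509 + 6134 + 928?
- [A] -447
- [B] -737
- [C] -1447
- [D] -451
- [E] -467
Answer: A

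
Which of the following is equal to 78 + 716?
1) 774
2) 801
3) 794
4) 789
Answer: 3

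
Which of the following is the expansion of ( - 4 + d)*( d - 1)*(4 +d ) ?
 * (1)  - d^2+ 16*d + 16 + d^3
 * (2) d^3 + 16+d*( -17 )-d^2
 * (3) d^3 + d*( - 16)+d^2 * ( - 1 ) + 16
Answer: 3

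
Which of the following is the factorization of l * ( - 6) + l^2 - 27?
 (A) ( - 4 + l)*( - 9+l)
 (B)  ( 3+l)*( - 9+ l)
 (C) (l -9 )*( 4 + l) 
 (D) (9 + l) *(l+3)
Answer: B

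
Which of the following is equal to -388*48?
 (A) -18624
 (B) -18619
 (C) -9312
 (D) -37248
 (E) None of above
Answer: A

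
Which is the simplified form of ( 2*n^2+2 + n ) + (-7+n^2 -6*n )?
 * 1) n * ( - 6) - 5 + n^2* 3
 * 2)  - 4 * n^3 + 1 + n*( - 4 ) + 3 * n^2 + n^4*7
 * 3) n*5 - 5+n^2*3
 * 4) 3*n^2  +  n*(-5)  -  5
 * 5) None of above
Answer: 4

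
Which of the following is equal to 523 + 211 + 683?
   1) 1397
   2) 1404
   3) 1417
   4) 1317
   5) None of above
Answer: 3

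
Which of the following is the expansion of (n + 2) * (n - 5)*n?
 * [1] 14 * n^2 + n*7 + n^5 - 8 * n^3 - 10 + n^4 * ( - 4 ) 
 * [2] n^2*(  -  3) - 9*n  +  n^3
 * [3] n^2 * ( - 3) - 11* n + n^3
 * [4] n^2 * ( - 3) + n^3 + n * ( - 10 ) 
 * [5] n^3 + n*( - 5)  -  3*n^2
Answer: 4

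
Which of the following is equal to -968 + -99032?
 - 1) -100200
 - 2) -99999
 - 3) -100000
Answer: 3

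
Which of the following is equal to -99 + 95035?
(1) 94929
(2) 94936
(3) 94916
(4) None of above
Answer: 2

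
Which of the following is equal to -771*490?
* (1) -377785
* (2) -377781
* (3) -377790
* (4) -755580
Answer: 3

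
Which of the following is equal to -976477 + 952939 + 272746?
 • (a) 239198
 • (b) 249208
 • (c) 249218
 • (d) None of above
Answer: b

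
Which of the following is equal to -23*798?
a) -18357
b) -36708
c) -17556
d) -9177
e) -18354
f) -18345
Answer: e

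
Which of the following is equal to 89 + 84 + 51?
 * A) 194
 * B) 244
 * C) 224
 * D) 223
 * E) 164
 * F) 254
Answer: C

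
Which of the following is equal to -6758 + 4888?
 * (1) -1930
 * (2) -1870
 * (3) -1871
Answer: 2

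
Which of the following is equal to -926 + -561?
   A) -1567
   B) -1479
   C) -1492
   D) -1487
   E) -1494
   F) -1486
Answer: D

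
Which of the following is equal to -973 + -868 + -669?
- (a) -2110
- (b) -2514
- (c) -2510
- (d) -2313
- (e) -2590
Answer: c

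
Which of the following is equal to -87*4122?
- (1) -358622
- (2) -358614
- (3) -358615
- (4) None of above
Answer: 2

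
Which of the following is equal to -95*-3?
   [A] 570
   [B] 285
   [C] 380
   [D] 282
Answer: B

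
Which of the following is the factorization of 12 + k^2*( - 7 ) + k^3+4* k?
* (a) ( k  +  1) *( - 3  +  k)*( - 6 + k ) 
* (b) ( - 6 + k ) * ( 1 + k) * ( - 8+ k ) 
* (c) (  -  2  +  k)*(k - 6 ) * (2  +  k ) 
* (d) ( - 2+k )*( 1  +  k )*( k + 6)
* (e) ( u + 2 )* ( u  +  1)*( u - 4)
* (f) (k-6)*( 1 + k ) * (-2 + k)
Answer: f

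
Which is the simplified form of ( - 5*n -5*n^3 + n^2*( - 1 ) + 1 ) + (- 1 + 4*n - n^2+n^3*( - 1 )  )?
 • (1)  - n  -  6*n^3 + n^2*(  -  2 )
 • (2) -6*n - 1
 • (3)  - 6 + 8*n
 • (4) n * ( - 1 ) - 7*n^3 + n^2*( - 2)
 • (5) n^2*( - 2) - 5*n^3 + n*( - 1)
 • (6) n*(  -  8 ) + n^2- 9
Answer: 1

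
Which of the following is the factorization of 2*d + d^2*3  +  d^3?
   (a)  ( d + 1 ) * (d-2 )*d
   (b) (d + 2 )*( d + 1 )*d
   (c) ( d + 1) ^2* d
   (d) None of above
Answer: b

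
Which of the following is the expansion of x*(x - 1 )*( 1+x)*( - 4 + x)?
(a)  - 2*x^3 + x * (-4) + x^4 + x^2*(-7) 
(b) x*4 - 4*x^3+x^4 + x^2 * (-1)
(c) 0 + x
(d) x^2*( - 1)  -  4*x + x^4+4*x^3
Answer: b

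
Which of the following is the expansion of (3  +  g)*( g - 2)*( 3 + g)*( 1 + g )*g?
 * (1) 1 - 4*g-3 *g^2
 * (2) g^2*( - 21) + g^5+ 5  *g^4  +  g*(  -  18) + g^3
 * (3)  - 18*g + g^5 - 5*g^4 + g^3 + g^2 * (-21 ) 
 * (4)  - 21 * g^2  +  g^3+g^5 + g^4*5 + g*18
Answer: 2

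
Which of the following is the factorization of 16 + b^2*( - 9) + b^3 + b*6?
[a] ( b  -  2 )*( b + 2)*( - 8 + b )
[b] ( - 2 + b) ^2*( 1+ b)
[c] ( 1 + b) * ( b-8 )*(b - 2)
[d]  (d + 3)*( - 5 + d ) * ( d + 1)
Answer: c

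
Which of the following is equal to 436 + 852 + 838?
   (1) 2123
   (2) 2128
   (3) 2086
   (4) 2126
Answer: 4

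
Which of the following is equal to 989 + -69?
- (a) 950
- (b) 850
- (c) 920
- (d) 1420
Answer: c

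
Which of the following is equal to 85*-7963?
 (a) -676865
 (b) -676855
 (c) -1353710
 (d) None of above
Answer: b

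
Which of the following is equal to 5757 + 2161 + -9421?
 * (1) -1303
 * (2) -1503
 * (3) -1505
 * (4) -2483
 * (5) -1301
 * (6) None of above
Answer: 2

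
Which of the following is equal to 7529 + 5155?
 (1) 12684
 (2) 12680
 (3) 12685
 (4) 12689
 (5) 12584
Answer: 1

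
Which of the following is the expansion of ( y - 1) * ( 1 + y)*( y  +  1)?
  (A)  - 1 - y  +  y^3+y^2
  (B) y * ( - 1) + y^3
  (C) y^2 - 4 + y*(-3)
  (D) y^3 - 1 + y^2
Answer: A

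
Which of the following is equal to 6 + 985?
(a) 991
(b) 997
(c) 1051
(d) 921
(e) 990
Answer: a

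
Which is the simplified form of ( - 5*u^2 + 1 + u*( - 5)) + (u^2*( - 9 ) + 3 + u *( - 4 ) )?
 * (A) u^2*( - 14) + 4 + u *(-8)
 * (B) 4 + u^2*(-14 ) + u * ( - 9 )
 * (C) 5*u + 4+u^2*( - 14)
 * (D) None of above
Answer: B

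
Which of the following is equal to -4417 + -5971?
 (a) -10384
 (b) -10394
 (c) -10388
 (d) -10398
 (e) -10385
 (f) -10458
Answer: c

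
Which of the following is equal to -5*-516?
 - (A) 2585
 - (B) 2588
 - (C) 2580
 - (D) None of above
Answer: C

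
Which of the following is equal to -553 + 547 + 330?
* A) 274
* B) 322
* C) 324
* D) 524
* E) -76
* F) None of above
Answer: C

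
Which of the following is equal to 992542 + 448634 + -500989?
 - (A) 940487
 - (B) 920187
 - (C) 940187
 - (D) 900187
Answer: C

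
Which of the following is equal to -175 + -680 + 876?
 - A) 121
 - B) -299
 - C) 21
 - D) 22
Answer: C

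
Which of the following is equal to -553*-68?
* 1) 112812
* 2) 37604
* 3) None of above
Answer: 2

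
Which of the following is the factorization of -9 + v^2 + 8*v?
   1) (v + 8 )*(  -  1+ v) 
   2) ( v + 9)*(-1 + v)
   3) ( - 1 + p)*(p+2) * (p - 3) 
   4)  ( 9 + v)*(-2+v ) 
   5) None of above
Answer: 2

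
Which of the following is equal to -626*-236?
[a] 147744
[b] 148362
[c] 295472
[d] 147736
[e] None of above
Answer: d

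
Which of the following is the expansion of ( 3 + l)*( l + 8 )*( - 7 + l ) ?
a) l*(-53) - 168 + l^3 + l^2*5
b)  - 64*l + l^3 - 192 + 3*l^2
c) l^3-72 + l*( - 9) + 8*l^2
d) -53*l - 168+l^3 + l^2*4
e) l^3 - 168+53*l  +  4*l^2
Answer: d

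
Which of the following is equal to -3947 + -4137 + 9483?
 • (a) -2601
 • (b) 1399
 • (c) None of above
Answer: b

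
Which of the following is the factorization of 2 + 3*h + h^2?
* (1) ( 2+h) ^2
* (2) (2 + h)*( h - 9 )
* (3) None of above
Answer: 3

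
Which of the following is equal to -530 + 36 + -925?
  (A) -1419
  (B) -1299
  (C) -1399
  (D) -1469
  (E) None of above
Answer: A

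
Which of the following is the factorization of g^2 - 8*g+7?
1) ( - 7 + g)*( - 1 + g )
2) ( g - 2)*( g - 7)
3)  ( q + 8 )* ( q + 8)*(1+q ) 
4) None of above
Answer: 1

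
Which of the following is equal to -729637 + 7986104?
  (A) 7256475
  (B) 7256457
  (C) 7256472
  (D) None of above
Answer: D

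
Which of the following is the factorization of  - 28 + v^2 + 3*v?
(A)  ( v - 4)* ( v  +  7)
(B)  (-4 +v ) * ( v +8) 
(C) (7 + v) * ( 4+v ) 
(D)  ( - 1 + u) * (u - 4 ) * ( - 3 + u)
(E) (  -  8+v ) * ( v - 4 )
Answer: A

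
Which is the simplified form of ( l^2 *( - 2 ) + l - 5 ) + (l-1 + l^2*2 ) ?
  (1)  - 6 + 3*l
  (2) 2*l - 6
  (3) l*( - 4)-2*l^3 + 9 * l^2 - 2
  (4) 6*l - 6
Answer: 2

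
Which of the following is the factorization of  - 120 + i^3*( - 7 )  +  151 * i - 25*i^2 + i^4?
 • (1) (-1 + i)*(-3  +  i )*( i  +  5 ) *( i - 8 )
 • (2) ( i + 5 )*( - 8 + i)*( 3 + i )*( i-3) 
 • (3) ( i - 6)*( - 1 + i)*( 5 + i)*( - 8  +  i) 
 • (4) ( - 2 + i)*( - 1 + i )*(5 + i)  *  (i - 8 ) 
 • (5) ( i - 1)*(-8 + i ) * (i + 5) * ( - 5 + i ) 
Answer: 1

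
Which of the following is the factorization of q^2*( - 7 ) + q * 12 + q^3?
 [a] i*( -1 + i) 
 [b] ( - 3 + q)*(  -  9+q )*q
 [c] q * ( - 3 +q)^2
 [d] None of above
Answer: d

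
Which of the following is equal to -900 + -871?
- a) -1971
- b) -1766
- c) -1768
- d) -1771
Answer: d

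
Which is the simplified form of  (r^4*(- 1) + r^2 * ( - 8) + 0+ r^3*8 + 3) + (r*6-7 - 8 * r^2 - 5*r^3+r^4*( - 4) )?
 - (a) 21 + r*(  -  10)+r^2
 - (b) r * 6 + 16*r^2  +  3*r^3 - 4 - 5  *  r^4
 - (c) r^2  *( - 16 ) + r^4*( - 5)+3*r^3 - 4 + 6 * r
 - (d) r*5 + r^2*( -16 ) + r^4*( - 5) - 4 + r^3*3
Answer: c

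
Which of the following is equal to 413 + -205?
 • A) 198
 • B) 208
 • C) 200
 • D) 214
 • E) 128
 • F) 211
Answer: B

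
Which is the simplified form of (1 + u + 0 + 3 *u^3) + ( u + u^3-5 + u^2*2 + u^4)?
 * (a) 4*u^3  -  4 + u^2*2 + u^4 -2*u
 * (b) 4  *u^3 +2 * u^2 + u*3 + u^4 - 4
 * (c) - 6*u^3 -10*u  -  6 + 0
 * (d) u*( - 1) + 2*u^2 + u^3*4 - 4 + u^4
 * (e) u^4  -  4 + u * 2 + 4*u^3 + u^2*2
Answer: e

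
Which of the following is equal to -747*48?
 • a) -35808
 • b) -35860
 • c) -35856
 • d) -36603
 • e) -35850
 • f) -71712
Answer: c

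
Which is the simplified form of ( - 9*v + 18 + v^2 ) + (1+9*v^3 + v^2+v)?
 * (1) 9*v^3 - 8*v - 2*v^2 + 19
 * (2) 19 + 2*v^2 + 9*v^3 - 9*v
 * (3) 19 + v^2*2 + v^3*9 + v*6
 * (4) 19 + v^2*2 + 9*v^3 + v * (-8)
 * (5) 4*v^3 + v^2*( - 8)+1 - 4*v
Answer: 4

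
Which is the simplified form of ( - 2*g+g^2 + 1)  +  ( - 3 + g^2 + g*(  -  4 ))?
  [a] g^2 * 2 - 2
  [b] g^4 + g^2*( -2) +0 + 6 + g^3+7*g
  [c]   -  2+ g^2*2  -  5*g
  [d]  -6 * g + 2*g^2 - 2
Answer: d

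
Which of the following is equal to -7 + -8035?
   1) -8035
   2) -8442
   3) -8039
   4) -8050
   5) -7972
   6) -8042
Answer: 6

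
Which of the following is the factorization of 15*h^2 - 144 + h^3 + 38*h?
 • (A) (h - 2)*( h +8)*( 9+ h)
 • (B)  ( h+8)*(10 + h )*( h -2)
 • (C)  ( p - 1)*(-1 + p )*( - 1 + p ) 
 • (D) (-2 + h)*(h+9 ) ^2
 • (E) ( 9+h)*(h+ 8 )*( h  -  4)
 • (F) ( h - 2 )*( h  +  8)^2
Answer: A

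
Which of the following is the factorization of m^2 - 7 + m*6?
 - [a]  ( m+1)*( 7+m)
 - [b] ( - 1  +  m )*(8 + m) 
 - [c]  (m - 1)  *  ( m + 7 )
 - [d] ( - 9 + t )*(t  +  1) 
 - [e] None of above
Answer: c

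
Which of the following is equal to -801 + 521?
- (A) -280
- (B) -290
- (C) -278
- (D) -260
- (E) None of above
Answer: A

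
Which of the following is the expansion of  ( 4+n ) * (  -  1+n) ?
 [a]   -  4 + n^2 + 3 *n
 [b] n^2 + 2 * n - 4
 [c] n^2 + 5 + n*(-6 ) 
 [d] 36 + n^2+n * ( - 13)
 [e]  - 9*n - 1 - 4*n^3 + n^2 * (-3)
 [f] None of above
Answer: a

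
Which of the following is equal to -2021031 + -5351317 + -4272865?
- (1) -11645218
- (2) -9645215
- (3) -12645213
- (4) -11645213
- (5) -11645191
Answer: 4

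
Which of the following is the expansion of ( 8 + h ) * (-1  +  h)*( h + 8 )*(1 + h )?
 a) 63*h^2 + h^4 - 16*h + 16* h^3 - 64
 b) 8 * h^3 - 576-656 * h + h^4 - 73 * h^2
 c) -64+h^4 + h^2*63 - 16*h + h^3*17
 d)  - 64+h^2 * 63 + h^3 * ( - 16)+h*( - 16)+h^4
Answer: a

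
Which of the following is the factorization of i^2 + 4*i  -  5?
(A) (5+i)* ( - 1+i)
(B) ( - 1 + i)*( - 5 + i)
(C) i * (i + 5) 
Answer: A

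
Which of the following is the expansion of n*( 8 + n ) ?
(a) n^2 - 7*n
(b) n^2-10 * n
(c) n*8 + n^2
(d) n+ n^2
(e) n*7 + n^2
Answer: c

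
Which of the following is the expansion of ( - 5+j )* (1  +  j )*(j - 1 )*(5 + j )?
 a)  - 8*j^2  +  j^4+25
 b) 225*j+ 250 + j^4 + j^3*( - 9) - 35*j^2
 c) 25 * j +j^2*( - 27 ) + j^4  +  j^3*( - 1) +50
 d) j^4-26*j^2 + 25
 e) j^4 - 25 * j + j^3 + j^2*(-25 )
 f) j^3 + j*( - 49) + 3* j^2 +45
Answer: d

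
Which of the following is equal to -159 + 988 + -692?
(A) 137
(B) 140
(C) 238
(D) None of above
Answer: A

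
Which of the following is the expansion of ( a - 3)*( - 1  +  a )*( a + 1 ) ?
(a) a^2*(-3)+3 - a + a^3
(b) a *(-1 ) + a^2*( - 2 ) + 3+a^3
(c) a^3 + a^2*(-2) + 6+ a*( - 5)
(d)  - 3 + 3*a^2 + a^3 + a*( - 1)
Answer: a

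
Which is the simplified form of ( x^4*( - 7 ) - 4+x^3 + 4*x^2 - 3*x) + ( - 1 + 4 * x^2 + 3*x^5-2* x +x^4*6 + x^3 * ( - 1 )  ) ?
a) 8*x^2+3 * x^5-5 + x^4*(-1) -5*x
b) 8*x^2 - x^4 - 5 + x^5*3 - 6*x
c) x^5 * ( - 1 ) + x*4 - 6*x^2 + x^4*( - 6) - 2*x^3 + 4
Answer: a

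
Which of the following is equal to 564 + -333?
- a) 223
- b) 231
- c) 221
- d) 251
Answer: b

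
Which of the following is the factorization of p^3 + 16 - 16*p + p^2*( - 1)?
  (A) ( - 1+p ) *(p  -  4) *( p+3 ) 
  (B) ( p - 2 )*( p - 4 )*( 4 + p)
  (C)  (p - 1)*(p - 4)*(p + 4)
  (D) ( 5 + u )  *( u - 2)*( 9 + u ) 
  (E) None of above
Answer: C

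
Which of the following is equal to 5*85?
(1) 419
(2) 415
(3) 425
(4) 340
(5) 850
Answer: 3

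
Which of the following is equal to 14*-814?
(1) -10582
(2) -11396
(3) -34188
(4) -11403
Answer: 2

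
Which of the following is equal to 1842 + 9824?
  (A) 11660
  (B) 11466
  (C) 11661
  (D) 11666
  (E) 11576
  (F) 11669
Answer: D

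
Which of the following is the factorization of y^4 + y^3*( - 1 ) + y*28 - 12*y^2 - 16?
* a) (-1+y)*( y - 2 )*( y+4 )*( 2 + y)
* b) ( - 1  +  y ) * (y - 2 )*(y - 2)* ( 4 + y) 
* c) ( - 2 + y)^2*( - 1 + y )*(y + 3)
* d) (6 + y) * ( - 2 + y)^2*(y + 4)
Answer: b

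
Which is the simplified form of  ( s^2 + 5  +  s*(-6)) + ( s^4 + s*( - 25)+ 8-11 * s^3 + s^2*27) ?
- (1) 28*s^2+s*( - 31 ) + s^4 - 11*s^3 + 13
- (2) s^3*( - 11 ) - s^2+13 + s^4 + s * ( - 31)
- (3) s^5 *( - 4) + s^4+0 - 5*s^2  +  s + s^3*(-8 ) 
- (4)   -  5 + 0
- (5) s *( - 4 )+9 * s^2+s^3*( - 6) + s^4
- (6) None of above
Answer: 1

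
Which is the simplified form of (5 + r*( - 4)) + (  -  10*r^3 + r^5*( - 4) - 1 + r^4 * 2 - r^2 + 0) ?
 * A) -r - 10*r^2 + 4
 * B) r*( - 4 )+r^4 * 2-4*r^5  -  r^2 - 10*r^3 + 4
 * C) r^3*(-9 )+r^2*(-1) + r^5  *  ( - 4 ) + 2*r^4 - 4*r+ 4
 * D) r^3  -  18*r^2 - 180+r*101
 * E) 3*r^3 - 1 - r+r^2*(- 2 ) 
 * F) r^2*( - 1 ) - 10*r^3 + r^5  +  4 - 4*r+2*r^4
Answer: B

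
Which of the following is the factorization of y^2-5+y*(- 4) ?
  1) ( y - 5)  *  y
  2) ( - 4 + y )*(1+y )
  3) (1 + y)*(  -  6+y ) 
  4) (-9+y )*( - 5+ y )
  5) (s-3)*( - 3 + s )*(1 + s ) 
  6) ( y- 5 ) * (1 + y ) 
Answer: 6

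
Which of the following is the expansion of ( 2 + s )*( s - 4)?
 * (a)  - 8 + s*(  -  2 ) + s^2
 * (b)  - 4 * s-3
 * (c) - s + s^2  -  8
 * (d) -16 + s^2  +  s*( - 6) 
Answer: a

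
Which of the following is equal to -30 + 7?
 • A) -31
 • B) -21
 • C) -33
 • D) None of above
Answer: D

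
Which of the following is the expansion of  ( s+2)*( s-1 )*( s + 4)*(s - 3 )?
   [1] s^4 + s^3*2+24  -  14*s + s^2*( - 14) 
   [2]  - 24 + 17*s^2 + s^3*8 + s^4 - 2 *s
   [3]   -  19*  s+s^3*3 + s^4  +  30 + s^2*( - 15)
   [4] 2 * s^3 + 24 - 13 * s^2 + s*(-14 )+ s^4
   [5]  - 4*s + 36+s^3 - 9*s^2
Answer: 4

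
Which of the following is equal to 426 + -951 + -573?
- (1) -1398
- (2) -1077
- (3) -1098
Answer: 3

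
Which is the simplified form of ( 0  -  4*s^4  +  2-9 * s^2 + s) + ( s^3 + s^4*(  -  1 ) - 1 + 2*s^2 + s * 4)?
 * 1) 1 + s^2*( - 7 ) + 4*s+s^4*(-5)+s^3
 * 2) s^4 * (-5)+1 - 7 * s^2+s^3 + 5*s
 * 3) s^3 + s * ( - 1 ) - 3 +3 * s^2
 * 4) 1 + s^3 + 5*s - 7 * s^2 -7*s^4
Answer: 2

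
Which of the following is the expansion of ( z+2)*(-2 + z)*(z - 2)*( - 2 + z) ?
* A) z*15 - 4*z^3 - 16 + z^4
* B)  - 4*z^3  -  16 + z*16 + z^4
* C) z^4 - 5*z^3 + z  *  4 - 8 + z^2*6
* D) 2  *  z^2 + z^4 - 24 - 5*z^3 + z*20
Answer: B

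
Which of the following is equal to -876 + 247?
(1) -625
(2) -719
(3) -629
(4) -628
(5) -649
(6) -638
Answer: 3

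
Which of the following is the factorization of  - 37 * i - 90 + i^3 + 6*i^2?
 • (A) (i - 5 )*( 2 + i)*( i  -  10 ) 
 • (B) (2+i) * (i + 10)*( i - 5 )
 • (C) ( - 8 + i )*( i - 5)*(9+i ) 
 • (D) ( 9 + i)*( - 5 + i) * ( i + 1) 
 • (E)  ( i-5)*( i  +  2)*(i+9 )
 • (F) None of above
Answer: E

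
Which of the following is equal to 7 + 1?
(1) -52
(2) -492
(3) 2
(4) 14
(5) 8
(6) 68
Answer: 5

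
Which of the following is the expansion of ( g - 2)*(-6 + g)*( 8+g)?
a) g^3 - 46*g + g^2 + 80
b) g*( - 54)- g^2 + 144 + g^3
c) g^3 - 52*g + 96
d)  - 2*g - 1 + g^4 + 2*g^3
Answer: c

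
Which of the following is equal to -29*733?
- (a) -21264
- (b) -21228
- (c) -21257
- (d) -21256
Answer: c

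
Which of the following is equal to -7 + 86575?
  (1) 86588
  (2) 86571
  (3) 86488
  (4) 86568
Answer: 4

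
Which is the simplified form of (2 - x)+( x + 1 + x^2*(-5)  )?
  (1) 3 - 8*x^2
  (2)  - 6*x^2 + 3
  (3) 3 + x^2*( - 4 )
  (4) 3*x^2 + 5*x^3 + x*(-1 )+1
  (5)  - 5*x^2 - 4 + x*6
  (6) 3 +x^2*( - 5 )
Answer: 6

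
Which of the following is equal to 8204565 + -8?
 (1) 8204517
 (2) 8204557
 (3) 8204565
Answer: 2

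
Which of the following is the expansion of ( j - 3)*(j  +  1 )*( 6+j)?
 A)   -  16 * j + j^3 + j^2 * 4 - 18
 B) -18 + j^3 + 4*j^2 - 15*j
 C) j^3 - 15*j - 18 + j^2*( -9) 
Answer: B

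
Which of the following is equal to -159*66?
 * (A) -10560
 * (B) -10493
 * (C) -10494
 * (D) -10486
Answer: C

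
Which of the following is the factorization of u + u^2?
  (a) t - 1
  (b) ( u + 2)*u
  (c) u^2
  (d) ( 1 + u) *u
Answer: d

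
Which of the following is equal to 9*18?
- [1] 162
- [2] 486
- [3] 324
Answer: 1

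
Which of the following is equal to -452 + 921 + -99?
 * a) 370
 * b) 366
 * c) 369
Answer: a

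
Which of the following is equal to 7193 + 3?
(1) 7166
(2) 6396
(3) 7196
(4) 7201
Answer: 3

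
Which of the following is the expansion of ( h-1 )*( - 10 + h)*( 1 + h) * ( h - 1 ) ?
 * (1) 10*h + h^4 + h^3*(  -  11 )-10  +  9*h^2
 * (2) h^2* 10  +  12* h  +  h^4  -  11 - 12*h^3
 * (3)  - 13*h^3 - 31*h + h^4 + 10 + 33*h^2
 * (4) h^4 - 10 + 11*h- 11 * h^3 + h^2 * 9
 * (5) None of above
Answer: 4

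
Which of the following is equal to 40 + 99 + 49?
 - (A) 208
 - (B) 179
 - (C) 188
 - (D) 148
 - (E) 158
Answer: C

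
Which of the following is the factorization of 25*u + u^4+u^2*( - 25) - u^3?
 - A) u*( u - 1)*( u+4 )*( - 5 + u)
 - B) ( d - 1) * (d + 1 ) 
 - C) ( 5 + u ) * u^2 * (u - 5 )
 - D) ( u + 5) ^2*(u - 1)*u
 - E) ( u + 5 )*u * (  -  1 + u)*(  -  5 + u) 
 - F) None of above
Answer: E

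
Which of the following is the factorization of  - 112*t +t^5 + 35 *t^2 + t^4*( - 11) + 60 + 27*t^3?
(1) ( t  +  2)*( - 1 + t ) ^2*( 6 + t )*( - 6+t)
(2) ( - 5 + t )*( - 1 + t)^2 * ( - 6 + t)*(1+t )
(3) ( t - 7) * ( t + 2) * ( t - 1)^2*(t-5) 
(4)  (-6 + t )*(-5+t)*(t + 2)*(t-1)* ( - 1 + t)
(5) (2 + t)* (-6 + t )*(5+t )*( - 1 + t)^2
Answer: 4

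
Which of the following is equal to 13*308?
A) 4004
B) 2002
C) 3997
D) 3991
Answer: A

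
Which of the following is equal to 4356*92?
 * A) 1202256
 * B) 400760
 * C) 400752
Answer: C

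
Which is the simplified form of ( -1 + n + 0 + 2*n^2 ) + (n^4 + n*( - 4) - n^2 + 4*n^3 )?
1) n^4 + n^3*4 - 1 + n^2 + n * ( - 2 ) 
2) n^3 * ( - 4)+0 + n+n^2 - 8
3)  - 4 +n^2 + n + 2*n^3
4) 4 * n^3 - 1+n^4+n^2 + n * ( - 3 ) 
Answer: 4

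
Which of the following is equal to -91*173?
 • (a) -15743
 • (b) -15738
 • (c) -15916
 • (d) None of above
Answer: a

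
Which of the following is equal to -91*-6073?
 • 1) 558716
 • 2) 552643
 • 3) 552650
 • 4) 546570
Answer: 2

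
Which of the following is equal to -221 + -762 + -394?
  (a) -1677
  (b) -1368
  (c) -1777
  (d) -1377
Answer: d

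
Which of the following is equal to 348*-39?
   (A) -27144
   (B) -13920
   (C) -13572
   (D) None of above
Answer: C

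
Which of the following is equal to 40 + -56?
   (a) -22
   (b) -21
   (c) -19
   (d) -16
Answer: d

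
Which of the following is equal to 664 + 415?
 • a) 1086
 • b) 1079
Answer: b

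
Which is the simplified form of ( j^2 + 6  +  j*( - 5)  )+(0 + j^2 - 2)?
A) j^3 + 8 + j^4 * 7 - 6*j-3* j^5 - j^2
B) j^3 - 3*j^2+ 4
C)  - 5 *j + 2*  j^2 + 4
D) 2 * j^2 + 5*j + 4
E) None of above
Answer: C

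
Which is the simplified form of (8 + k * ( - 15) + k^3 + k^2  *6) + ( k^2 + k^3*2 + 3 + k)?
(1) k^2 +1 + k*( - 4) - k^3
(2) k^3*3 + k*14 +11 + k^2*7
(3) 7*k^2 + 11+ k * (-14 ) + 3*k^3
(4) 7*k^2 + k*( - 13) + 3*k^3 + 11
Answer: 3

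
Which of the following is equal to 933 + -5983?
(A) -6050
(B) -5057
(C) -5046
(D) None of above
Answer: D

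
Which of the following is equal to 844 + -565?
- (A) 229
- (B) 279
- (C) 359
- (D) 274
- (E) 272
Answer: B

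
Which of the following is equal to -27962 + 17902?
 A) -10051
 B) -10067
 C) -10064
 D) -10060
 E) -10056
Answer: D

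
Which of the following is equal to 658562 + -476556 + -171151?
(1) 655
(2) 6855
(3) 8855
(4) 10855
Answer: 4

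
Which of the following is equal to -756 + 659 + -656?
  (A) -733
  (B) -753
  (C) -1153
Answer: B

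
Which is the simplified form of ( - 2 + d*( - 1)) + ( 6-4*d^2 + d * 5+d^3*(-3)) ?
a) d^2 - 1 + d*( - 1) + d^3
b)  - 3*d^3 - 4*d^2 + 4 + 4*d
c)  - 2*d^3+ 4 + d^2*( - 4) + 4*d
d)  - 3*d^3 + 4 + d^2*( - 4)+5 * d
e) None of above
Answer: b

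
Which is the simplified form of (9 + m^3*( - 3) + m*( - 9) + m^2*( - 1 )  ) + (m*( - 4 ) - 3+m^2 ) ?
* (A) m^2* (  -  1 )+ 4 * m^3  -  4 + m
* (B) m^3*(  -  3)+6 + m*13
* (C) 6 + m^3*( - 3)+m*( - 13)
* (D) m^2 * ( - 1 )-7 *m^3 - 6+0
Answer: C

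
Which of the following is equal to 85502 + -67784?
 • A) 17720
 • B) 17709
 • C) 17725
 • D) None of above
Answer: D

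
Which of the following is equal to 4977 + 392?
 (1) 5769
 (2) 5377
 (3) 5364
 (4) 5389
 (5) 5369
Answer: 5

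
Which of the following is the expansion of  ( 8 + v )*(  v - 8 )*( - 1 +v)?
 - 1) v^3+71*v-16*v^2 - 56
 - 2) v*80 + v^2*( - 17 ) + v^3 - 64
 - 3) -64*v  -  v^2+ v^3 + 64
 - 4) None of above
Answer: 3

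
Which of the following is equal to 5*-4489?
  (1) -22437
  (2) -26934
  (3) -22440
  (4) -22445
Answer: 4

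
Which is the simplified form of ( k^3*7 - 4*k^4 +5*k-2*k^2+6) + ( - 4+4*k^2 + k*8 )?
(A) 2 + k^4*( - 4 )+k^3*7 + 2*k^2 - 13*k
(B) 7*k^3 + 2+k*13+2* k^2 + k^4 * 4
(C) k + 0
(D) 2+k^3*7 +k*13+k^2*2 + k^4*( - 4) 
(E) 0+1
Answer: D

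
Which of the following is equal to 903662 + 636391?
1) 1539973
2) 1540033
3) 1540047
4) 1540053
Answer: 4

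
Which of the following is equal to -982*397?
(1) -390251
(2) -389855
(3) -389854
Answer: 3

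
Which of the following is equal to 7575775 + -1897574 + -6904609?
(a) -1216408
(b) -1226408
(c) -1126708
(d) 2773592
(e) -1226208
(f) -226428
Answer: b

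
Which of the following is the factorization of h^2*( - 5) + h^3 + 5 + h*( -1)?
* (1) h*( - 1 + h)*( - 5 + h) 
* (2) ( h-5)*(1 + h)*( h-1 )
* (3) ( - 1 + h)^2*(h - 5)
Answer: 2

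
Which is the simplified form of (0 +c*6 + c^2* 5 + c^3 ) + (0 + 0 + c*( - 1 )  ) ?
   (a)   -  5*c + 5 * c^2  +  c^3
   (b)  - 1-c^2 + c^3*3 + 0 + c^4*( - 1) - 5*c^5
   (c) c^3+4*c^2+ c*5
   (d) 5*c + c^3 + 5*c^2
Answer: d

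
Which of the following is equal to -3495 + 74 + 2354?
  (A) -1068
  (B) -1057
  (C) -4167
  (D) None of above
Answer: D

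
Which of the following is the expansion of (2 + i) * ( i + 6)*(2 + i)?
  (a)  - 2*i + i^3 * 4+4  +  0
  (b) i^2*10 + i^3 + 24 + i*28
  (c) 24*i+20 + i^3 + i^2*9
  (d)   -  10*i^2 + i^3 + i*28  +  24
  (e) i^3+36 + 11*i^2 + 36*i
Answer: b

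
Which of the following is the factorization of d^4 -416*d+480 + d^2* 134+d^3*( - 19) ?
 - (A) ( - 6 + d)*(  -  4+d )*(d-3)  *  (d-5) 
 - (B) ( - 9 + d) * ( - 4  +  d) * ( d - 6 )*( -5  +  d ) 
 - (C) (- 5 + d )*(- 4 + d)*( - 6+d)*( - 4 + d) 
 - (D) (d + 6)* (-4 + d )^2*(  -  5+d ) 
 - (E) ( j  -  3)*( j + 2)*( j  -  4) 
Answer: C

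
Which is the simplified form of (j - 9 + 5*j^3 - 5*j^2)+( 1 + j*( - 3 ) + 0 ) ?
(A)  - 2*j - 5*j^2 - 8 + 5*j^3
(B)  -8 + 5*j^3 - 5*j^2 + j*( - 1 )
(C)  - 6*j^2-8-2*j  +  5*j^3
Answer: A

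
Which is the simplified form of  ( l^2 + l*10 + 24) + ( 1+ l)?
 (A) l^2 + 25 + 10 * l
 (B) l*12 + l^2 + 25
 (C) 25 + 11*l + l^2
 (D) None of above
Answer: C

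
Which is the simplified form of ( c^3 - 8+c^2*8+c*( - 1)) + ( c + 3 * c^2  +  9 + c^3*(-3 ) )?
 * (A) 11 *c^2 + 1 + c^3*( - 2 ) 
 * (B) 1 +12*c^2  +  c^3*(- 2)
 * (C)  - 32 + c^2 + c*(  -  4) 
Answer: A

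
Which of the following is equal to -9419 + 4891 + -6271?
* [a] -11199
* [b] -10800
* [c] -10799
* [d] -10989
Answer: c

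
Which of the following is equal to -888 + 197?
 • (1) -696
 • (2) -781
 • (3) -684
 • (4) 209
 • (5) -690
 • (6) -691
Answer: 6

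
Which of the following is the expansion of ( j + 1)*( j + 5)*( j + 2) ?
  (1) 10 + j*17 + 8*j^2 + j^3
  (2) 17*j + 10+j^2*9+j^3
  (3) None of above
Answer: 1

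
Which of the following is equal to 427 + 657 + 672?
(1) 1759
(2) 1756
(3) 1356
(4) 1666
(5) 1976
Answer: 2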